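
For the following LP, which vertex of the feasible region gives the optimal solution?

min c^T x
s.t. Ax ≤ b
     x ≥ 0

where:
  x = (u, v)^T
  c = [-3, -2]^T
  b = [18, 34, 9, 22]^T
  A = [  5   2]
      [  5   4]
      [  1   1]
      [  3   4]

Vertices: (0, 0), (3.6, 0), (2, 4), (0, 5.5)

Evaluate the objective at each vertex of the feasible region:
  z(0, 0) = 0
  z(3.6, 0) = -10.8
  z(2, 4) = -14  ←
  z(0, 5.5) = -11
The minimum is at u = 2, v = 4.

(2, 4)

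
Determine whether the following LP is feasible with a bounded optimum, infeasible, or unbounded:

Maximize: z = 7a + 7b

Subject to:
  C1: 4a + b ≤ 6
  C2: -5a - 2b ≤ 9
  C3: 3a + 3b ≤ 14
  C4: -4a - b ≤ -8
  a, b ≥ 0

Infeasible (no feasible solution exists)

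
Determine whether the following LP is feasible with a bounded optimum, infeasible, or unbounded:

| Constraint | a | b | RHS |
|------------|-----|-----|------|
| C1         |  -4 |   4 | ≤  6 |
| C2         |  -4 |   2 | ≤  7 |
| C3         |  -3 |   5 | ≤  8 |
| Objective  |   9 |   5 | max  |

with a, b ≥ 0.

Unbounded (objective can increase without bound)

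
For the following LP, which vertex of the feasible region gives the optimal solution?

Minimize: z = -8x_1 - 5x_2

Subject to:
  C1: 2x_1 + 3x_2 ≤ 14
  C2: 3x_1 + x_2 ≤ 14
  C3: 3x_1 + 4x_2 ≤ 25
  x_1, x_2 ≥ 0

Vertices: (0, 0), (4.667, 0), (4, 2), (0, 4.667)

Evaluate the objective at each vertex of the feasible region:
  z(0, 0) = 0
  z(4.667, 0) = -37.33
  z(4, 2) = -42  ←
  z(0, 4.667) = -23.33
The minimum is at x_1 = 4, x_2 = 2.

(4, 2)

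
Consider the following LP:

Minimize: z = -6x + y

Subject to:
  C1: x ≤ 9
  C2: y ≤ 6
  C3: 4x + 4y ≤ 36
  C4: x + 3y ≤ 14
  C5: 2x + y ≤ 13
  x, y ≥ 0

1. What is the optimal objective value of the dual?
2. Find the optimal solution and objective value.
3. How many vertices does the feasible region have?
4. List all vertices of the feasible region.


1. -39
2. x = 6.5, y = 0, z = -39
3. 4
4. (0, 0), (6.5, 0), (5, 3), (0, 4.667)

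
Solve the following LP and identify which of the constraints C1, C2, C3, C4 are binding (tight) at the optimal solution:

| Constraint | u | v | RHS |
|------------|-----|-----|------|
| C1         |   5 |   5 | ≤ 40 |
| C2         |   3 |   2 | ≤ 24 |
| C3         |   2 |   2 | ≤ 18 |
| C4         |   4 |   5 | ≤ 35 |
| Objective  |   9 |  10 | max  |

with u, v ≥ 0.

At u = 5, v = 3, compute slack b - a·x for each constraint:
  C1: 40 − 40 = 0  (binding)
  C2: 24 − 21 = 3  (slack)
  C3: 18 − 16 = 2  (slack)
  C4: 35 − 35 = 0  (binding)

Optimal: u = 5, v = 3
Binding: C1, C4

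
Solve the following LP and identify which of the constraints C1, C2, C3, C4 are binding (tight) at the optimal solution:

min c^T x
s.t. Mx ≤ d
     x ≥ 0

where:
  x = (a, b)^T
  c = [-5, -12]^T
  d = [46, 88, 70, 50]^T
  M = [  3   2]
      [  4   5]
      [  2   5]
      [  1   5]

At a = 10, b = 8, compute slack b - a·x for each constraint:
  C1: 46 − 46 = 0  (binding)
  C2: 88 − 80 = 8  (slack)
  C3: 70 − 60 = 10  (slack)
  C4: 50 − 50 = 0  (binding)

Optimal: a = 10, b = 8
Binding: C1, C4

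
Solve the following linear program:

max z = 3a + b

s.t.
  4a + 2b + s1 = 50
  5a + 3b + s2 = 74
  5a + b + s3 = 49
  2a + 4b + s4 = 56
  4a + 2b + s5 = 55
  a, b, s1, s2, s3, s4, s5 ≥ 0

Evaluate the objective at each vertex of the feasible region:
  z(0, 0) = 0
  z(9.8, 0) = 29.4
  z(8, 9) = 33  ←
  z(7.333, 10.33) = 32.33
  z(0, 14) = 14
The maximum is at a = 8, b = 9.

a = 8, b = 9, z = 33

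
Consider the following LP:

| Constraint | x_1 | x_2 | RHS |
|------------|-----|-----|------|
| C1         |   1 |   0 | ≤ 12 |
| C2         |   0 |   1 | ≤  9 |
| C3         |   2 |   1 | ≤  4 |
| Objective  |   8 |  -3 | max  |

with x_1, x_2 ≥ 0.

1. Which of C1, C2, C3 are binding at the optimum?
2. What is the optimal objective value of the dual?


1. C3
2. 16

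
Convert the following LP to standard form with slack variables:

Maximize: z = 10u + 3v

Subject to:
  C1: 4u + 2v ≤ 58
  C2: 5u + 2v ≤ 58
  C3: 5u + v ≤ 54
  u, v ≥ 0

max z = 10u + 3v

s.t.
  4u + 2v + s1 = 58
  5u + 2v + s2 = 58
  5u + v + s3 = 54
  u, v, s1, s2, s3 ≥ 0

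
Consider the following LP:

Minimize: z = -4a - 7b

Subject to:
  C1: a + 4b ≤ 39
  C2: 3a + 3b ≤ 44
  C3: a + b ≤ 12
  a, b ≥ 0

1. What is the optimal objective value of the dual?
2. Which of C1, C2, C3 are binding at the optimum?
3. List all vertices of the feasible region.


1. -75
2. C1, C3
3. (0, 0), (12, 0), (3, 9), (0, 9.75)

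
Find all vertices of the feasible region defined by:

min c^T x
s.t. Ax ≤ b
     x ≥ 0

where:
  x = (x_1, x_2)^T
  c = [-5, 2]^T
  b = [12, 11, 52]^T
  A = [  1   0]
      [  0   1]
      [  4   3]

(0, 0), (12, 0), (12, 1.333), (4.75, 11), (0, 11)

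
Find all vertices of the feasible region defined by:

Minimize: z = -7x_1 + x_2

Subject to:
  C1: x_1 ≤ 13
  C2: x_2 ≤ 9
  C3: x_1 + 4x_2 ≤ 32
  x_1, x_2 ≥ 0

(0, 0), (13, 0), (13, 4.75), (0, 8)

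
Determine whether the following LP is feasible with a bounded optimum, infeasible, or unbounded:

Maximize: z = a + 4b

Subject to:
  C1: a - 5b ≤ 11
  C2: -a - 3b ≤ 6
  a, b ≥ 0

Unbounded (objective can increase without bound)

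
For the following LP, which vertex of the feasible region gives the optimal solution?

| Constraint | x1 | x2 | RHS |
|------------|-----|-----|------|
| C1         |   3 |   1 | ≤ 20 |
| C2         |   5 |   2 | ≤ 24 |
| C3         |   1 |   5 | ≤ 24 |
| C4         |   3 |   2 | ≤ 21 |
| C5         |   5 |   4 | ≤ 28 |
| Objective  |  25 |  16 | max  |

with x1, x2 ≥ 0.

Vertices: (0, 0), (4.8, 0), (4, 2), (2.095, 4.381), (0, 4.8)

Evaluate the objective at each vertex of the feasible region:
  z(0, 0) = 0
  z(4.8, 0) = 120
  z(4, 2) = 132  ←
  z(2.095, 4.381) = 122.5
  z(0, 4.8) = 76.8
The maximum is at x1 = 4, x2 = 2.

(4, 2)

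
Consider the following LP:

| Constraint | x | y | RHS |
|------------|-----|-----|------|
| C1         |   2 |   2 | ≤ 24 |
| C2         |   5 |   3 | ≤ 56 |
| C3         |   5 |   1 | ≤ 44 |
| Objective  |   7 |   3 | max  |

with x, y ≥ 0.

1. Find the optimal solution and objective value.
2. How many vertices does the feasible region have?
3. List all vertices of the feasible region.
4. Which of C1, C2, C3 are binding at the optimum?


1. x = 8, y = 4, z = 68
2. 4
3. (0, 0), (8.8, 0), (8, 4), (0, 12)
4. C1, C3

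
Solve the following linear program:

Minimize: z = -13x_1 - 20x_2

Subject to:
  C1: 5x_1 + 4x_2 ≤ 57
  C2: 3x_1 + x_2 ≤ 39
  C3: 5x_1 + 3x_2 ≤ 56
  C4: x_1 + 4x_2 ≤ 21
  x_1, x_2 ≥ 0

Evaluate the objective at each vertex of the feasible region:
  z(0, 0) = 0
  z(11.2, 0) = -145.6
  z(10.6, 1) = -157.8
  z(9, 3) = -177  ←
  z(0, 5.25) = -105
The minimum is at x_1 = 9, x_2 = 3.

x_1 = 9, x_2 = 3, z = -177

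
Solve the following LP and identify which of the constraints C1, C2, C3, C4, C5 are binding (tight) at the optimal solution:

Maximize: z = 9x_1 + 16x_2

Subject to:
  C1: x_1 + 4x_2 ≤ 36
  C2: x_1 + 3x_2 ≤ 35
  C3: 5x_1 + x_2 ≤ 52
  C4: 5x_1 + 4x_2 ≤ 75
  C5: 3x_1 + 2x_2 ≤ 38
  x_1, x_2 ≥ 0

At x_1 = 8, x_2 = 7, compute slack b - a·x for each constraint:
  C1: 36 − 36 = 0  (binding)
  C2: 35 − 29 = 6  (slack)
  C3: 52 − 47 = 5  (slack)
  C4: 75 − 68 = 7  (slack)
  C5: 38 − 38 = 0  (binding)

Optimal: x_1 = 8, x_2 = 7
Binding: C1, C5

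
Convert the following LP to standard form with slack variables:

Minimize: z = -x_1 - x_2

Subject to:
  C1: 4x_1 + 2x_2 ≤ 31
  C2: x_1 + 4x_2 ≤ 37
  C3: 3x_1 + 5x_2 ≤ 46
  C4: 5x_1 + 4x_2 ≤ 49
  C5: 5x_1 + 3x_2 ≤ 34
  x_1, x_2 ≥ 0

min z = -x_1 - x_2

s.t.
  4x_1 + 2x_2 + s1 = 31
  x_1 + 4x_2 + s2 = 37
  3x_1 + 5x_2 + s3 = 46
  5x_1 + 4x_2 + s4 = 49
  5x_1 + 3x_2 + s5 = 34
  x_1, x_2, s1, s2, s3, s4, s5 ≥ 0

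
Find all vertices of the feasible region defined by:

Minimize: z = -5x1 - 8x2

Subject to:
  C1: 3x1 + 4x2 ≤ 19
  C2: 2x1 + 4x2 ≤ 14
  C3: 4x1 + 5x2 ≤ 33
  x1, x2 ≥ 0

(0, 0), (6.333, 0), (5, 1), (0, 3.5)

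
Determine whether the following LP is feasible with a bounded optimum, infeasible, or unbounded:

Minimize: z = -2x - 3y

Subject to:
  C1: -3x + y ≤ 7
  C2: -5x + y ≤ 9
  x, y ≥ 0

Unbounded (objective can decrease without bound)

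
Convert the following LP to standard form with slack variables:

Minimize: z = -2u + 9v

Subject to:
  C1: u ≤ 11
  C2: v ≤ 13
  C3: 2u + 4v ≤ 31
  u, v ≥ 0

min z = -2u + 9v

s.t.
  u + s1 = 11
  v + s2 = 13
  2u + 4v + s3 = 31
  u, v, s1, s2, s3 ≥ 0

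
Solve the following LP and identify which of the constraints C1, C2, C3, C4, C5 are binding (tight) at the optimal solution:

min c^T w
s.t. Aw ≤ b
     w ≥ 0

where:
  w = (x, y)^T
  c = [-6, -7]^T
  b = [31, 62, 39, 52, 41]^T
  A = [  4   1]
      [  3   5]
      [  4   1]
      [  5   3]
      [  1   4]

At x = 5, y = 9, compute slack b - a·x for each constraint:
  C1: 31 − 29 = 2  (slack)
  C2: 62 − 60 = 2  (slack)
  C3: 39 − 29 = 10  (slack)
  C4: 52 − 52 = 0  (binding)
  C5: 41 − 41 = 0  (binding)

Optimal: x = 5, y = 9
Binding: C4, C5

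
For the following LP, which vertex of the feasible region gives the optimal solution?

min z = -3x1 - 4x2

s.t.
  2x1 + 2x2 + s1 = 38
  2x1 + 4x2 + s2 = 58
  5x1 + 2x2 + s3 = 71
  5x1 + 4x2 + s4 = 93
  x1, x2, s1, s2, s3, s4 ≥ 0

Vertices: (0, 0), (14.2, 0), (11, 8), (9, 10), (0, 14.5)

Evaluate the objective at each vertex of the feasible region:
  z(0, 0) = 0
  z(14.2, 0) = -42.6
  z(11, 8) = -65
  z(9, 10) = -67  ←
  z(0, 14.5) = -58
The minimum is at x1 = 9, x2 = 10.

(9, 10)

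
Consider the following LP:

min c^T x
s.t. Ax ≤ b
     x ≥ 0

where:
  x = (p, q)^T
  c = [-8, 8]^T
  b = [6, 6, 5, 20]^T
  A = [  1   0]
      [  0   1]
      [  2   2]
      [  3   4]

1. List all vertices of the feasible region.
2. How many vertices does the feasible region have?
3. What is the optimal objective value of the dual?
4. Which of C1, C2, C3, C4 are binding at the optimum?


1. (0, 0), (2.5, 0), (0, 2.5)
2. 3
3. -20
4. C3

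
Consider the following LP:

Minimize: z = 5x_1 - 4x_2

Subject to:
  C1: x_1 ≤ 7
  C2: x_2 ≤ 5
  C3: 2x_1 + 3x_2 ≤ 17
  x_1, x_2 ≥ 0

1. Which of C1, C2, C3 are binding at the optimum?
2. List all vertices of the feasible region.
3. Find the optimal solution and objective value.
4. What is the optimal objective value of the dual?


1. C2
2. (0, 0), (7, 0), (7, 1), (1, 5), (0, 5)
3. x_1 = 0, x_2 = 5, z = -20
4. -20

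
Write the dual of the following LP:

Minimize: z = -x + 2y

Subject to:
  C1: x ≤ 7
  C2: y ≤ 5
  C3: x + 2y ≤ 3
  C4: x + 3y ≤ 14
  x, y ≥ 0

Primal min cᵀx s.t. Ax ≤ b, x ≥ 0  →  Dual max −bᵀy s.t. Aᵀy ≥ −c, y ≥ 0.

Maximize: z = -7y1 - 5y2 - 3y3 - 14y4

Subject to:
  y1 + y3 + y4 ≥ 1
  y2 + 2y3 + 3y4 ≥ -2
  y1, y2, y3, y4 ≥ 0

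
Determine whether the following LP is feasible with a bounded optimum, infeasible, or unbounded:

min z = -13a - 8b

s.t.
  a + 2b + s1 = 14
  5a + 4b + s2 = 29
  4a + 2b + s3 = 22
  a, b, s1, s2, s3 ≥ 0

Feasible with a bounded optimal solution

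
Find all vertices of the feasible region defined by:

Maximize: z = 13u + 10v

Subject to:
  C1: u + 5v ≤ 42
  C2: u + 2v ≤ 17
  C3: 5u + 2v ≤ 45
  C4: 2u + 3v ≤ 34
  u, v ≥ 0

(0, 0), (9, 0), (7, 5), (0.3333, 8.333), (0, 8.4)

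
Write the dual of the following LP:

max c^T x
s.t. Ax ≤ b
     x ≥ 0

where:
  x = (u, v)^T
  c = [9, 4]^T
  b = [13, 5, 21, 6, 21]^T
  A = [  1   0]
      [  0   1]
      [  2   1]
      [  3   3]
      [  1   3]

Primal max cᵀx s.t. Ax ≤ b, x ≥ 0  →  Dual min bᵀy s.t. Aᵀy ≥ c, y ≥ 0.

Minimize: z = 13y1 + 5y2 + 21y3 + 6y4 + 21y5

Subject to:
  y1 + 2y3 + 3y4 + y5 ≥ 9
  y2 + y3 + 3y4 + 3y5 ≥ 4
  y1, y2, y3, y4, y5 ≥ 0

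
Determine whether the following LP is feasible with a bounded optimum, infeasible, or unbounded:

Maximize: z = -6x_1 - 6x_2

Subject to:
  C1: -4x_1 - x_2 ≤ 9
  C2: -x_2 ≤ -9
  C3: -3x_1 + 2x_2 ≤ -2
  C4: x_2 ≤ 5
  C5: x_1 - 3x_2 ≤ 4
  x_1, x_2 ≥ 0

Infeasible (no feasible solution exists)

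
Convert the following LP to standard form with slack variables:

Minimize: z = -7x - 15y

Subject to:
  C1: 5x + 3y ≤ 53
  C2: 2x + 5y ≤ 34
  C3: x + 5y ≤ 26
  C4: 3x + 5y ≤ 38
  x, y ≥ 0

min z = -7x - 15y

s.t.
  5x + 3y + s1 = 53
  2x + 5y + s2 = 34
  x + 5y + s3 = 26
  3x + 5y + s4 = 38
  x, y, s1, s2, s3, s4 ≥ 0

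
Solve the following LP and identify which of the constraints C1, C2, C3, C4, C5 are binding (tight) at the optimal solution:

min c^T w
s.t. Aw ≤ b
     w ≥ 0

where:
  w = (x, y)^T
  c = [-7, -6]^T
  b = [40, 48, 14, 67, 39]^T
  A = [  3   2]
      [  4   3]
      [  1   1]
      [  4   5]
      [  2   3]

At x = 6, y = 8, compute slack b - a·x for each constraint:
  C1: 40 − 34 = 6  (slack)
  C2: 48 − 48 = 0  (binding)
  C3: 14 − 14 = 0  (binding)
  C4: 67 − 64 = 3  (slack)
  C5: 39 − 36 = 3  (slack)

Optimal: x = 6, y = 8
Binding: C2, C3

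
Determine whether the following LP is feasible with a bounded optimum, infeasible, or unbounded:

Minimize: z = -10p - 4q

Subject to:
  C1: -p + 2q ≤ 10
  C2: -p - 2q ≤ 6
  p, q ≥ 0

Unbounded (objective can decrease without bound)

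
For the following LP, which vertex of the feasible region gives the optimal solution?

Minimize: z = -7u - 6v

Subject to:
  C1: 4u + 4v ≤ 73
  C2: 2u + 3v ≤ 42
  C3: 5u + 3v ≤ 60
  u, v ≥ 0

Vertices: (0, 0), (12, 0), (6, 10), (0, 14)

Evaluate the objective at each vertex of the feasible region:
  z(0, 0) = 0
  z(12, 0) = -84
  z(6, 10) = -102  ←
  z(0, 14) = -84
The minimum is at u = 6, v = 10.

(6, 10)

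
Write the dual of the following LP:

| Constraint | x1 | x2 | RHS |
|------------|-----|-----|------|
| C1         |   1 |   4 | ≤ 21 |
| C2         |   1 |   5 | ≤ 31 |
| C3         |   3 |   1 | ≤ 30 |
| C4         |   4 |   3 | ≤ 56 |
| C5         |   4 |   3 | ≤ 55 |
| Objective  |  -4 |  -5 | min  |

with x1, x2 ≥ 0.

Primal min cᵀx s.t. Ax ≤ b, x ≥ 0  →  Dual max −bᵀy s.t. Aᵀy ≥ −c, y ≥ 0.

Maximize: z = -21y1 - 31y2 - 30y3 - 56y4 - 55y5

Subject to:
  y1 + y2 + 3y3 + 4y4 + 4y5 ≥ 4
  4y1 + 5y2 + y3 + 3y4 + 3y5 ≥ 5
  y1, y2, y3, y4, y5 ≥ 0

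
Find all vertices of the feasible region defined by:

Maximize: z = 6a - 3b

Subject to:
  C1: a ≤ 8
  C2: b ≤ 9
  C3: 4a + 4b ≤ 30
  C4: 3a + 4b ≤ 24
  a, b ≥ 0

(0, 0), (7.5, 0), (6, 1.5), (0, 6)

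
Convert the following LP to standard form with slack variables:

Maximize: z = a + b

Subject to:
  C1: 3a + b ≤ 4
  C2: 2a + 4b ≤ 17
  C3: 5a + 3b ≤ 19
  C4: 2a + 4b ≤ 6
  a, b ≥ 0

max z = a + b

s.t.
  3a + b + s1 = 4
  2a + 4b + s2 = 17
  5a + 3b + s3 = 19
  2a + 4b + s4 = 6
  a, b, s1, s2, s3, s4 ≥ 0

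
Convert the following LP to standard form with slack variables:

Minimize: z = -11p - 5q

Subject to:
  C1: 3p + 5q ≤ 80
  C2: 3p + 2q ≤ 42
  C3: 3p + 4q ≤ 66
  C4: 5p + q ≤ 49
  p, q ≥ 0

min z = -11p - 5q

s.t.
  3p + 5q + s1 = 80
  3p + 2q + s2 = 42
  3p + 4q + s3 = 66
  5p + q + s4 = 49
  p, q, s1, s2, s3, s4 ≥ 0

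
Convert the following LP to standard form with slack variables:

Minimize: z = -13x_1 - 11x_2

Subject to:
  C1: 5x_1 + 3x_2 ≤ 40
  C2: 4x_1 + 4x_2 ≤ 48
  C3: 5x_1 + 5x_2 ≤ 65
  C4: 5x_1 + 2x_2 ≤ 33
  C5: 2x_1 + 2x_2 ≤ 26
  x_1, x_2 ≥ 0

min z = -13x_1 - 11x_2

s.t.
  5x_1 + 3x_2 + s1 = 40
  4x_1 + 4x_2 + s2 = 48
  5x_1 + 5x_2 + s3 = 65
  5x_1 + 2x_2 + s4 = 33
  2x_1 + 2x_2 + s5 = 26
  x_1, x_2, s1, s2, s3, s4, s5 ≥ 0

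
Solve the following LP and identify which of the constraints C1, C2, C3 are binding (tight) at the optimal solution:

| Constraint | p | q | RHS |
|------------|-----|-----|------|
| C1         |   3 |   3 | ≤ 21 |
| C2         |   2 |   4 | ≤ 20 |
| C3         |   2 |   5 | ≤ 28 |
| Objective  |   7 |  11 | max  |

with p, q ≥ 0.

At p = 4, q = 3, compute slack b - a·x for each constraint:
  C1: 21 − 21 = 0  (binding)
  C2: 20 − 20 = 0  (binding)
  C3: 28 − 23 = 5  (slack)

Optimal: p = 4, q = 3
Binding: C1, C2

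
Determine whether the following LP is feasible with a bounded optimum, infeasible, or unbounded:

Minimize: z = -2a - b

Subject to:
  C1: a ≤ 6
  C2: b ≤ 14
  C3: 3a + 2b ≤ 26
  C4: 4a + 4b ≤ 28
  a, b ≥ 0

Feasible with a bounded optimal solution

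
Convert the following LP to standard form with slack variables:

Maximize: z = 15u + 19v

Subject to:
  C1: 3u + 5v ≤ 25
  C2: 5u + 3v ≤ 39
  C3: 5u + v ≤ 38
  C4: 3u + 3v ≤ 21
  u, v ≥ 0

max z = 15u + 19v

s.t.
  3u + 5v + s1 = 25
  5u + 3v + s2 = 39
  5u + v + s3 = 38
  3u + 3v + s4 = 21
  u, v, s1, s2, s3, s4 ≥ 0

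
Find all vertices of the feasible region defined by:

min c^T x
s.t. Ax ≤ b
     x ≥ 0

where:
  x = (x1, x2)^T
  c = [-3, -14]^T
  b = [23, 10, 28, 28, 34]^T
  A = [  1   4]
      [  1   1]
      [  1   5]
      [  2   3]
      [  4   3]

(0, 0), (8.5, 0), (5.154, 4.462), (3, 5), (0, 5.6)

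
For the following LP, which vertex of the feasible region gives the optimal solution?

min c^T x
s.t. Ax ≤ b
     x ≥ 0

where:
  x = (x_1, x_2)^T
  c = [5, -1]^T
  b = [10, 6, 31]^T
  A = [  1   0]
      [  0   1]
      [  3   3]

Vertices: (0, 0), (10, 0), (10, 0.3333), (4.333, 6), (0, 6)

Evaluate the objective at each vertex of the feasible region:
  z(0, 0) = 0
  z(10, 0) = 50
  z(10, 0.3333) = 49.67
  z(4.333, 6) = 15.67
  z(0, 6) = -6  ←
The minimum is at x_1 = 0, x_2 = 6.

(0, 6)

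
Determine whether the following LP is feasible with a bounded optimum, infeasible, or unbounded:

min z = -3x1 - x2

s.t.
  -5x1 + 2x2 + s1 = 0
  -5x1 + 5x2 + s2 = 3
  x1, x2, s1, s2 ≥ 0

Unbounded (objective can decrease without bound)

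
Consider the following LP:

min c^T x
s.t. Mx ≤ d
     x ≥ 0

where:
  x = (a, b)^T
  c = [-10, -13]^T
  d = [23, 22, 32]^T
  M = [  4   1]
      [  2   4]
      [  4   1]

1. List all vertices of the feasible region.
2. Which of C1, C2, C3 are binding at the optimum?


1. (0, 0), (5.75, 0), (5, 3), (0, 5.5)
2. C1, C2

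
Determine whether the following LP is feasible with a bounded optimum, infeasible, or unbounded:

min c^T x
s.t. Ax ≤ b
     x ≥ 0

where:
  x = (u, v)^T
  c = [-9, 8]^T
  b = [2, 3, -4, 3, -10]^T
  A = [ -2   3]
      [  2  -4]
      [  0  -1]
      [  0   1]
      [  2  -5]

Infeasible (no feasible solution exists)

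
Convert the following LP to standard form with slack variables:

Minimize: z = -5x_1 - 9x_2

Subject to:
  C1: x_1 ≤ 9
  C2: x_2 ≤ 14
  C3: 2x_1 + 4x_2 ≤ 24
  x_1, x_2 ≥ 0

min z = -5x_1 - 9x_2

s.t.
  x_1 + s1 = 9
  x_2 + s2 = 14
  2x_1 + 4x_2 + s3 = 24
  x_1, x_2, s1, s2, s3 ≥ 0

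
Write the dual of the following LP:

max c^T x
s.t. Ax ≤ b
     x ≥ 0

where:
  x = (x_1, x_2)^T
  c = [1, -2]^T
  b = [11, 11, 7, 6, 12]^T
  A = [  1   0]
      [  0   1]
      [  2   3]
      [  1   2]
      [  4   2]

Primal max cᵀx s.t. Ax ≤ b, x ≥ 0  →  Dual min bᵀy s.t. Aᵀy ≥ c, y ≥ 0.

Minimize: z = 11y1 + 11y2 + 7y3 + 6y4 + 12y5

Subject to:
  y1 + 2y3 + y4 + 4y5 ≥ 1
  y2 + 3y3 + 2y4 + 2y5 ≥ -2
  y1, y2, y3, y4, y5 ≥ 0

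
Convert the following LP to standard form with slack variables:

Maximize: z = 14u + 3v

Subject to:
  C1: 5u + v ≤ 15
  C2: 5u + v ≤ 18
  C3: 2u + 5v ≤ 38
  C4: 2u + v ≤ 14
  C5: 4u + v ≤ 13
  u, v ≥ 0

max z = 14u + 3v

s.t.
  5u + v + s1 = 15
  5u + v + s2 = 18
  2u + 5v + s3 = 38
  2u + v + s4 = 14
  4u + v + s5 = 13
  u, v, s1, s2, s3, s4, s5 ≥ 0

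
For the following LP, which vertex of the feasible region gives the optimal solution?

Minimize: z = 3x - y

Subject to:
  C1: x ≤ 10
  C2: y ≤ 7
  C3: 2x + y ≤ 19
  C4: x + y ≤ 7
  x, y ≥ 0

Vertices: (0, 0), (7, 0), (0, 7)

Evaluate the objective at each vertex of the feasible region:
  z(0, 0) = 0
  z(7, 0) = 21
  z(0, 7) = -7  ←
The minimum is at x = 0, y = 7.

(0, 7)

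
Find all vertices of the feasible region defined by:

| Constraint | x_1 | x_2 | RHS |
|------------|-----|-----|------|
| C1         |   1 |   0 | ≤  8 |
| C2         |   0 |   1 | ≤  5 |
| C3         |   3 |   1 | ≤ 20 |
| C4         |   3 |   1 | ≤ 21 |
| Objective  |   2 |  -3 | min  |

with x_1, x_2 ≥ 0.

(0, 0), (6.667, 0), (5, 5), (0, 5)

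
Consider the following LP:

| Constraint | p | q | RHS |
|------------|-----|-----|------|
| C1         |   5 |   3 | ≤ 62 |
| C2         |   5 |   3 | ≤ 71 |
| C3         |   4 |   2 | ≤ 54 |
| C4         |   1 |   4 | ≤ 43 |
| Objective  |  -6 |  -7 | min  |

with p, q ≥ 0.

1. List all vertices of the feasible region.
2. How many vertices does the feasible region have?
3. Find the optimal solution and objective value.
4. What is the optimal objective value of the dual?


1. (0, 0), (12.4, 0), (7, 9), (0, 10.75)
2. 4
3. p = 7, q = 9, z = -105
4. -105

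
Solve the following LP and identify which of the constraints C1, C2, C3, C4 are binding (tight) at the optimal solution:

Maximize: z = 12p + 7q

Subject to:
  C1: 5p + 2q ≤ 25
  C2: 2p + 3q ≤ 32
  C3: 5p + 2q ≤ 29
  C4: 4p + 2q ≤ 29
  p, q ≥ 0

At p = 1, q = 10, compute slack b - a·x for each constraint:
  C1: 25 − 25 = 0  (binding)
  C2: 32 − 32 = 0  (binding)
  C3: 29 − 25 = 4  (slack)
  C4: 29 − 24 = 5  (slack)

Optimal: p = 1, q = 10
Binding: C1, C2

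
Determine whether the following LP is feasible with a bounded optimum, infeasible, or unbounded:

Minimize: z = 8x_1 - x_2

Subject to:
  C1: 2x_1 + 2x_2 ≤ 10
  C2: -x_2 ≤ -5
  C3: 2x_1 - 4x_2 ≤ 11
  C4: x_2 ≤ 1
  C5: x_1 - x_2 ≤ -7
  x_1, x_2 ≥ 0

Infeasible (no feasible solution exists)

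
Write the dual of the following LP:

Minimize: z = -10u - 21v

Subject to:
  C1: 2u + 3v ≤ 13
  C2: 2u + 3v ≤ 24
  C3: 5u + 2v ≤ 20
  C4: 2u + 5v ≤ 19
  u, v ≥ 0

Primal min cᵀx s.t. Ax ≤ b, x ≥ 0  →  Dual max −bᵀy s.t. Aᵀy ≥ −c, y ≥ 0.

Maximize: z = -13y1 - 24y2 - 20y3 - 19y4

Subject to:
  2y1 + 2y2 + 5y3 + 2y4 ≥ 10
  3y1 + 3y2 + 2y3 + 5y4 ≥ 21
  y1, y2, y3, y4 ≥ 0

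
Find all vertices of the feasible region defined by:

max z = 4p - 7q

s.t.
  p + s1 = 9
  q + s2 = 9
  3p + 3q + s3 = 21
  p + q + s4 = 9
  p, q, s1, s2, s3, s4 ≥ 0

(0, 0), (7, 0), (0, 7)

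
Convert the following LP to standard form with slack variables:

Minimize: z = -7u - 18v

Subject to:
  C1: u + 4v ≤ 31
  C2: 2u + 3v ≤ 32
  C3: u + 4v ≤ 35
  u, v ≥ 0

min z = -7u - 18v

s.t.
  u + 4v + s1 = 31
  2u + 3v + s2 = 32
  u + 4v + s3 = 35
  u, v, s1, s2, s3 ≥ 0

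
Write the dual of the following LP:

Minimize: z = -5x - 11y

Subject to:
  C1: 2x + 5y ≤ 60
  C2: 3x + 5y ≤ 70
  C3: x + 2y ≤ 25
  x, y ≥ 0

Primal min cᵀx s.t. Ax ≤ b, x ≥ 0  →  Dual max −bᵀy s.t. Aᵀy ≥ −c, y ≥ 0.

Maximize: z = -60y1 - 70y2 - 25y3

Subject to:
  2y1 + 3y2 + y3 ≥ 5
  5y1 + 5y2 + 2y3 ≥ 11
  y1, y2, y3 ≥ 0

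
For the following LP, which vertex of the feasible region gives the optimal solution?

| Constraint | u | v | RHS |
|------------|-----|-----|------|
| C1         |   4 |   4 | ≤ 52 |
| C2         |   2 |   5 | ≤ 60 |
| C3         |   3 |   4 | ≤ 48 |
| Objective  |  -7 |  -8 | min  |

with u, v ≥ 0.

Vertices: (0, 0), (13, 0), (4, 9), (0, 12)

Evaluate the objective at each vertex of the feasible region:
  z(0, 0) = 0
  z(13, 0) = -91
  z(4, 9) = -100  ←
  z(0, 12) = -96
The minimum is at u = 4, v = 9.

(4, 9)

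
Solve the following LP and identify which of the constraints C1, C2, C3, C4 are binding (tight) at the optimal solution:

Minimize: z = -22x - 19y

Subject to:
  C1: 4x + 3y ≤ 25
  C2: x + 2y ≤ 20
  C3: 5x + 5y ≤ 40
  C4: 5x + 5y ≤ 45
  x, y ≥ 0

At x = 1, y = 7, compute slack b - a·x for each constraint:
  C1: 25 − 25 = 0  (binding)
  C2: 20 − 15 = 5  (slack)
  C3: 40 − 40 = 0  (binding)
  C4: 45 − 40 = 5  (slack)

Optimal: x = 1, y = 7
Binding: C1, C3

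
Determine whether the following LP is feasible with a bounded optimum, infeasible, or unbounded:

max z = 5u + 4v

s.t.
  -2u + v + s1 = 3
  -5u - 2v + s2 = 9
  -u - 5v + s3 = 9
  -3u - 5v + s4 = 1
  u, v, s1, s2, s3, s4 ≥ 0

Unbounded (objective can increase without bound)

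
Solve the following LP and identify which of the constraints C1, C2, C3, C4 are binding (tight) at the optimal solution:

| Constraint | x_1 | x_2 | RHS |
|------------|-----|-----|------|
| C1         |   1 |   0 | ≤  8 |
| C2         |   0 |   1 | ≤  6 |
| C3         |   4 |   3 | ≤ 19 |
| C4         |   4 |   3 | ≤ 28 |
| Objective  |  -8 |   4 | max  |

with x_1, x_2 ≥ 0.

At x_1 = 0, x_2 = 6, compute slack b - a·x for each constraint:
  C1: 8 − 0 = 8  (slack)
  C2: 6 − 6 = 0  (binding)
  C3: 19 − 18 = 1  (slack)
  C4: 28 − 18 = 10  (slack)

Optimal: x_1 = 0, x_2 = 6
Binding: C2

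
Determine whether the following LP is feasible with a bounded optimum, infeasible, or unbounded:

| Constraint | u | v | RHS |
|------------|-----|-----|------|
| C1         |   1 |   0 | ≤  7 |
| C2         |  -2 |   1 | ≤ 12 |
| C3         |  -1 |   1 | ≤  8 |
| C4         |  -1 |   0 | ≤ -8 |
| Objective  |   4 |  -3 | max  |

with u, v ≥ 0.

Infeasible (no feasible solution exists)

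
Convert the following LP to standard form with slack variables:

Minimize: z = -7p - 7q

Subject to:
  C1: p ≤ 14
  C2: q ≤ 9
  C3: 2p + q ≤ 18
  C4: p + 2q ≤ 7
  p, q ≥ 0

min z = -7p - 7q

s.t.
  p + s1 = 14
  q + s2 = 9
  2p + q + s3 = 18
  p + 2q + s4 = 7
  p, q, s1, s2, s3, s4 ≥ 0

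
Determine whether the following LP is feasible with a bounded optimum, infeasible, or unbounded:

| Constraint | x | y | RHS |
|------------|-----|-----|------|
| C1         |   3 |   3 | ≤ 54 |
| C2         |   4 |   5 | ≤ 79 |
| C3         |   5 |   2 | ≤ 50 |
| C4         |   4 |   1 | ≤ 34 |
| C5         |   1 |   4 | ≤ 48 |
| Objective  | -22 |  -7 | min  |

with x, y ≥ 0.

Feasible with a bounded optimal solution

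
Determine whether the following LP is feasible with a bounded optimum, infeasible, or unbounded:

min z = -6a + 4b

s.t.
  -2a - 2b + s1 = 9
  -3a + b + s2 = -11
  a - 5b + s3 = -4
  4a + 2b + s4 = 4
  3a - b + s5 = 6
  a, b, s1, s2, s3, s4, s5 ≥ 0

Infeasible (no feasible solution exists)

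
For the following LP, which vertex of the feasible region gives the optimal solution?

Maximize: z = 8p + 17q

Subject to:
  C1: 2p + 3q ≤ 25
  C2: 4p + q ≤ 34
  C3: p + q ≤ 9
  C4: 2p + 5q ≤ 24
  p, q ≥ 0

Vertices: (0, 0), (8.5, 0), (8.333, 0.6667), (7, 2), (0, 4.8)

Evaluate the objective at each vertex of the feasible region:
  z(0, 0) = 0
  z(8.5, 0) = 68
  z(8.333, 0.6667) = 78
  z(7, 2) = 90  ←
  z(0, 4.8) = 81.6
The maximum is at p = 7, q = 2.

(7, 2)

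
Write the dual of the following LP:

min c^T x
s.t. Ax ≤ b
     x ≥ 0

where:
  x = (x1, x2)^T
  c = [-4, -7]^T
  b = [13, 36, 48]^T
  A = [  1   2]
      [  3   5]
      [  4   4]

Primal min cᵀx s.t. Ax ≤ b, x ≥ 0  →  Dual max −bᵀy s.t. Aᵀy ≥ −c, y ≥ 0.

Maximize: z = -13y1 - 36y2 - 48y3

Subject to:
  y1 + 3y2 + 4y3 ≥ 4
  2y1 + 5y2 + 4y3 ≥ 7
  y1, y2, y3 ≥ 0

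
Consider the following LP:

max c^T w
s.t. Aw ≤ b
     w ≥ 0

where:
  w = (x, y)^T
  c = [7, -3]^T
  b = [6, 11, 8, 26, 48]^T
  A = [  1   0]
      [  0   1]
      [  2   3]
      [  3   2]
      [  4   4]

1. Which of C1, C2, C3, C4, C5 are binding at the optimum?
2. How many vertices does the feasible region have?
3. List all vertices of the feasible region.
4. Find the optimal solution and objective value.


1. C3
2. 3
3. (0, 0), (4, 0), (0, 2.667)
4. x = 4, y = 0, z = 28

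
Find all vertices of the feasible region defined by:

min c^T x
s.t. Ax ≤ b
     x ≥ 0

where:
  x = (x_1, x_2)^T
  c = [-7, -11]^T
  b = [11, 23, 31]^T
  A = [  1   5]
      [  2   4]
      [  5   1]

(0, 0), (6.2, 0), (6, 1), (0, 2.2)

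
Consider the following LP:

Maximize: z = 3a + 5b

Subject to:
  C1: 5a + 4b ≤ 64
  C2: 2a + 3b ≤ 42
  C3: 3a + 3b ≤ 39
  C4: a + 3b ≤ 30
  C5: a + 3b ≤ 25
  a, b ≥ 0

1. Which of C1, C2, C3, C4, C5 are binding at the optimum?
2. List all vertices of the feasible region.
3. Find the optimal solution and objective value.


1. C3, C5
2. (0, 0), (12.8, 0), (12, 1), (7, 6), (0, 8.333)
3. a = 7, b = 6, z = 51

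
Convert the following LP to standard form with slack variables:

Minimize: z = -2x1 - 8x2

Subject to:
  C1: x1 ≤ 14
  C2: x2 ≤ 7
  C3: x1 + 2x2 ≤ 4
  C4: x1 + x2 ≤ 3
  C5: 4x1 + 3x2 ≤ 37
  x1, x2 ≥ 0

min z = -2x1 - 8x2

s.t.
  x1 + s1 = 14
  x2 + s2 = 7
  x1 + 2x2 + s3 = 4
  x1 + x2 + s4 = 3
  4x1 + 3x2 + s5 = 37
  x1, x2, s1, s2, s3, s4, s5 ≥ 0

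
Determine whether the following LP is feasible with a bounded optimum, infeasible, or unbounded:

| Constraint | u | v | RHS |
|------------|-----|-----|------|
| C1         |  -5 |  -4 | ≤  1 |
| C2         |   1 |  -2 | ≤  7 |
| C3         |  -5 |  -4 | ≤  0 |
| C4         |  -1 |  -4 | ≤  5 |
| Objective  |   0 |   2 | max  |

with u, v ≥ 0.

Unbounded (objective can increase without bound)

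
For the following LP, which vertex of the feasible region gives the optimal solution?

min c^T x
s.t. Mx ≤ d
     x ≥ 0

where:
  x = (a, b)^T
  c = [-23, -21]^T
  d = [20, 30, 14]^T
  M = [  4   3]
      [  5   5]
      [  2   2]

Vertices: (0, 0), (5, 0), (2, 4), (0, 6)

Evaluate the objective at each vertex of the feasible region:
  z(0, 0) = 0
  z(5, 0) = -115
  z(2, 4) = -130  ←
  z(0, 6) = -126
The minimum is at a = 2, b = 4.

(2, 4)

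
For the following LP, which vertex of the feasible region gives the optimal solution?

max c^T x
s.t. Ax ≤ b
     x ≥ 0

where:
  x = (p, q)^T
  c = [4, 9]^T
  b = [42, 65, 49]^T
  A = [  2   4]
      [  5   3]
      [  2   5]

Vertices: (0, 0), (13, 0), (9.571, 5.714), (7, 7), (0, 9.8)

Evaluate the objective at each vertex of the feasible region:
  z(0, 0) = 0
  z(13, 0) = 52
  z(9.571, 5.714) = 89.71
  z(7, 7) = 91  ←
  z(0, 9.8) = 88.2
The maximum is at p = 7, q = 7.

(7, 7)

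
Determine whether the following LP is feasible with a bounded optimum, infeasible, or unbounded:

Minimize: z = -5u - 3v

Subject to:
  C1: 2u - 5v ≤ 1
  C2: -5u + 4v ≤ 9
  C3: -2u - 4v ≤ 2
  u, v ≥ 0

Unbounded (objective can decrease without bound)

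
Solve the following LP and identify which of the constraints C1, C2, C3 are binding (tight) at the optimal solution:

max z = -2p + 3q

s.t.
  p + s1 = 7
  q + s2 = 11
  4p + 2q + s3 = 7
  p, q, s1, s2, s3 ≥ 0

At p = 0, q = 3.5, compute slack b - a·x for each constraint:
  C1: 7 − 0 = 7  (slack)
  C2: 11 − 3.5 = 7.5  (slack)
  C3: 7 − 7 = 0  (binding)

Optimal: p = 0, q = 3.5
Binding: C3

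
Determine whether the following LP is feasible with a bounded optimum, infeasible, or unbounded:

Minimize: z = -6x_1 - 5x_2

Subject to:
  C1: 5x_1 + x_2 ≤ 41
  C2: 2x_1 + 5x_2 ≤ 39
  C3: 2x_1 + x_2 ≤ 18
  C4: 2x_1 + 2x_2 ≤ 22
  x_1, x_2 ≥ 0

Feasible with a bounded optimal solution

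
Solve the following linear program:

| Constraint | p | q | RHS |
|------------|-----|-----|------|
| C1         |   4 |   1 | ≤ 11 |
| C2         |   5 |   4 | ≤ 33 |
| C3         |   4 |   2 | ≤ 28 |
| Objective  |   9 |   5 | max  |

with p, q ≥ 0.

Evaluate the objective at each vertex of the feasible region:
  z(0, 0) = 0
  z(2.75, 0) = 24.75
  z(1, 7) = 44  ←
  z(0, 8.25) = 41.25
The maximum is at p = 1, q = 7.

p = 1, q = 7, z = 44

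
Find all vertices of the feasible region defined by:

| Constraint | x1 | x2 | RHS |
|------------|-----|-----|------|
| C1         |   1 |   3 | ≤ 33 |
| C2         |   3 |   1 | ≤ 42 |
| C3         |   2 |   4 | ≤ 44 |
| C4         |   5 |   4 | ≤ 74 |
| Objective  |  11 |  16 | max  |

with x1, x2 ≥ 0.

(0, 0), (14, 0), (13.43, 1.714), (10, 6), (0, 11)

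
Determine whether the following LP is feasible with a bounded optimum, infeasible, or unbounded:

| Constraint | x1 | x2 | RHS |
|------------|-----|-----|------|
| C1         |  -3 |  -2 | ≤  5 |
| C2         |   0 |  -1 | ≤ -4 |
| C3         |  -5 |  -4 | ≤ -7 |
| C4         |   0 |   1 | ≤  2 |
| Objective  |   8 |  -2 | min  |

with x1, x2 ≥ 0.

Infeasible (no feasible solution exists)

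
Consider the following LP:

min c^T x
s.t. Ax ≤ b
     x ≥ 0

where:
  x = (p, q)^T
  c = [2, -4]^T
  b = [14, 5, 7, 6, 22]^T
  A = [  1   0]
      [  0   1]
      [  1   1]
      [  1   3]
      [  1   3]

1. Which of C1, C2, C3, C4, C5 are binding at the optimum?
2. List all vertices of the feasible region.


1. C4
2. (0, 0), (6, 0), (0, 2)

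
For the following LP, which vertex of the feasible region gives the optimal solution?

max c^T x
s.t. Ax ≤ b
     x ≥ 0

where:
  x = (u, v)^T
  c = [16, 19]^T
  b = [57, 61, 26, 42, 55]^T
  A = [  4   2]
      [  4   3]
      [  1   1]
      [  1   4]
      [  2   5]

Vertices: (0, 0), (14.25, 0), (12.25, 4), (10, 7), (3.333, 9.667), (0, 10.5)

Evaluate the objective at each vertex of the feasible region:
  z(0, 0) = 0
  z(14.25, 0) = 228
  z(12.25, 4) = 272
  z(10, 7) = 293  ←
  z(3.333, 9.667) = 237
  z(0, 10.5) = 199.5
The maximum is at u = 10, v = 7.

(10, 7)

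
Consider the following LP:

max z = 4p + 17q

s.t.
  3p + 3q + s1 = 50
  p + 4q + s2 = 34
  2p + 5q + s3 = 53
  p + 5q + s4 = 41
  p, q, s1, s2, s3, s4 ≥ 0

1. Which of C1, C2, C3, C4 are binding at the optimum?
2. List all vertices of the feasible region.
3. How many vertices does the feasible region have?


1. C2, C4
2. (0, 0), (16.67, 0), (10.89, 5.778), (6, 7), (0, 8.2)
3. 5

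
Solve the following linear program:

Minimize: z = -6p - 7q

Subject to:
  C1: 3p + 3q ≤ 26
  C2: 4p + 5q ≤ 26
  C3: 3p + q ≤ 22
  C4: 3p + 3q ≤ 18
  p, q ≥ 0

Evaluate the objective at each vertex of the feasible region:
  z(0, 0) = 0
  z(6, 0) = -36
  z(4, 2) = -38  ←
  z(0, 5.2) = -36.4
The minimum is at p = 4, q = 2.

p = 4, q = 2, z = -38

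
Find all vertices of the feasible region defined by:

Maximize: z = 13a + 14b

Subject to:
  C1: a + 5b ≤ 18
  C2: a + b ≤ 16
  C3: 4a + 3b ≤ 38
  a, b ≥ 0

(0, 0), (9.5, 0), (8, 2), (0, 3.6)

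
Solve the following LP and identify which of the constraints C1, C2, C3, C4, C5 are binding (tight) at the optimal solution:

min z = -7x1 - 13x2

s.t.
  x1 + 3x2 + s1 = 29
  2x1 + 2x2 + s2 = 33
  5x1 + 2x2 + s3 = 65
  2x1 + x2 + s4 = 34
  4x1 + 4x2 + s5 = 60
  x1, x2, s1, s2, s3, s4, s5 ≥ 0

At x1 = 8, x2 = 7, compute slack b - a·x for each constraint:
  C1: 29 − 29 = 0  (binding)
  C2: 33 − 30 = 3  (slack)
  C3: 65 − 54 = 11  (slack)
  C4: 34 − 23 = 11  (slack)
  C5: 60 − 60 = 0  (binding)

Optimal: x1 = 8, x2 = 7
Binding: C1, C5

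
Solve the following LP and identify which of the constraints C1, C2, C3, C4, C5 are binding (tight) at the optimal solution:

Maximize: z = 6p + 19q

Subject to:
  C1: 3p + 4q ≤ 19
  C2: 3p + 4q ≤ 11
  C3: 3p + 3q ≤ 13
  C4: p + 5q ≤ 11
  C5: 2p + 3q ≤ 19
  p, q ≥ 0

At p = 1, q = 2, compute slack b - a·x for each constraint:
  C1: 19 − 11 = 8  (slack)
  C2: 11 − 11 = 0  (binding)
  C3: 13 − 9 = 4  (slack)
  C4: 11 − 11 = 0  (binding)
  C5: 19 − 8 = 11  (slack)

Optimal: p = 1, q = 2
Binding: C2, C4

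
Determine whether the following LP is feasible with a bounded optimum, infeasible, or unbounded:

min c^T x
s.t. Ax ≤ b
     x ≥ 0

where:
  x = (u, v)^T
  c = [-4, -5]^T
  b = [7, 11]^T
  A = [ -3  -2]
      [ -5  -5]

Unbounded (objective can decrease without bound)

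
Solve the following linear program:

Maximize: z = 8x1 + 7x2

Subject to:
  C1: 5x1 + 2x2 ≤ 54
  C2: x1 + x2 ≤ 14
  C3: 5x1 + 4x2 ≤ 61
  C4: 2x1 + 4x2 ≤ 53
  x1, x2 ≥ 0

Evaluate the objective at each vertex of the feasible region:
  z(0, 0) = 0
  z(10.8, 0) = 86.4
  z(9.4, 3.5) = 99.7
  z(5, 9) = 103  ←
  z(1.5, 12.5) = 99.5
  z(0, 13.25) = 92.75
The maximum is at x1 = 5, x2 = 9.

x1 = 5, x2 = 9, z = 103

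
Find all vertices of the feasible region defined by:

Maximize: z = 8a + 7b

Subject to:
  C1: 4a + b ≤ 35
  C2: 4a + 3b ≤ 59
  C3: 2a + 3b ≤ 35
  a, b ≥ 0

(0, 0), (8.75, 0), (7, 7), (0, 11.67)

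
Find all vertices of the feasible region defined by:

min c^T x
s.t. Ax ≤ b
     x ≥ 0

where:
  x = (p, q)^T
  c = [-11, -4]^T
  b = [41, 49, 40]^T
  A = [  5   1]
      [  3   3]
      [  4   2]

(0, 0), (8.2, 0), (7, 6), (3.667, 12.67), (0, 16.33)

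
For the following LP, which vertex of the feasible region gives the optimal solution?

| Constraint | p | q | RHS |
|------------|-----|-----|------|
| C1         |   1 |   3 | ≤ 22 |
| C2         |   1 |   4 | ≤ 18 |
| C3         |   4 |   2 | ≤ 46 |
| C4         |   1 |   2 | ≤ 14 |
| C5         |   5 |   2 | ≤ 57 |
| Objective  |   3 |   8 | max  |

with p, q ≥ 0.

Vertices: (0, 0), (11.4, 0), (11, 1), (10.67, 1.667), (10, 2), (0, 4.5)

Evaluate the objective at each vertex of the feasible region:
  z(0, 0) = 0
  z(11.4, 0) = 34.2
  z(11, 1) = 41
  z(10.67, 1.667) = 45.33
  z(10, 2) = 46  ←
  z(0, 4.5) = 36
The maximum is at p = 10, q = 2.

(10, 2)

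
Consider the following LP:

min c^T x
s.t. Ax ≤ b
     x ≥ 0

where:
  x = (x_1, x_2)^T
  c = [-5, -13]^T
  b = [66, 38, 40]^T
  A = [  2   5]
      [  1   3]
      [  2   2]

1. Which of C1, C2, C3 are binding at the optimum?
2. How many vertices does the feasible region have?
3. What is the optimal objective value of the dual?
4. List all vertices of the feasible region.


1. C1, C2
2. 5
3. -170
4. (0, 0), (20, 0), (11.33, 8.667), (8, 10), (0, 12.67)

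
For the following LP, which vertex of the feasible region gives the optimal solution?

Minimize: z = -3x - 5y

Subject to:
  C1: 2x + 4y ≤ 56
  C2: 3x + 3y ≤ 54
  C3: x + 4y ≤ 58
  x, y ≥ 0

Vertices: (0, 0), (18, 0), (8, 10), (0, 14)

Evaluate the objective at each vertex of the feasible region:
  z(0, 0) = 0
  z(18, 0) = -54
  z(8, 10) = -74  ←
  z(0, 14) = -70
The minimum is at x = 8, y = 10.

(8, 10)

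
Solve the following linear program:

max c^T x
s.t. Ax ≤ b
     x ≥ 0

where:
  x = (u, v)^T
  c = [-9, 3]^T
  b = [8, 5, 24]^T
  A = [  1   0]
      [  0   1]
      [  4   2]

Evaluate the objective at each vertex of the feasible region:
  z(0, 0) = 0
  z(6, 0) = -54
  z(3.5, 5) = -16.5
  z(0, 5) = 15  ←
The maximum is at u = 0, v = 5.

u = 0, v = 5, z = 15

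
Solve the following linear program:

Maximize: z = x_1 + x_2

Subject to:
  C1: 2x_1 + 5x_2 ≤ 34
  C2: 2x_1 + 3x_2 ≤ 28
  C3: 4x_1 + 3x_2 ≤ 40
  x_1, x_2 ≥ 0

Evaluate the objective at each vertex of the feasible region:
  z(0, 0) = 0
  z(10, 0) = 10
  z(7, 4) = 11  ←
  z(0, 6.8) = 6.8
The maximum is at x_1 = 7, x_2 = 4.

x_1 = 7, x_2 = 4, z = 11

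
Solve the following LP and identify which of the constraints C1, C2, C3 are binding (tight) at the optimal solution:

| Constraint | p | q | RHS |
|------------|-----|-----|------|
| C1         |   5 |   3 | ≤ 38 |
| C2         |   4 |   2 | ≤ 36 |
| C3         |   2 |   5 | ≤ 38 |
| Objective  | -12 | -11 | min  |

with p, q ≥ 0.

At p = 4, q = 6, compute slack b - a·x for each constraint:
  C1: 38 − 38 = 0  (binding)
  C2: 36 − 28 = 8  (slack)
  C3: 38 − 38 = 0  (binding)

Optimal: p = 4, q = 6
Binding: C1, C3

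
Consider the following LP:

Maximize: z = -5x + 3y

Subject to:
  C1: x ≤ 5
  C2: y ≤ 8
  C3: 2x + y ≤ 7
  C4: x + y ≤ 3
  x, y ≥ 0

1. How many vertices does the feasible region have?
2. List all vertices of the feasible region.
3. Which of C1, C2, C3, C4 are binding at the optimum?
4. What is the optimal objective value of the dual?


1. 3
2. (0, 0), (3, 0), (0, 3)
3. C4
4. 9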